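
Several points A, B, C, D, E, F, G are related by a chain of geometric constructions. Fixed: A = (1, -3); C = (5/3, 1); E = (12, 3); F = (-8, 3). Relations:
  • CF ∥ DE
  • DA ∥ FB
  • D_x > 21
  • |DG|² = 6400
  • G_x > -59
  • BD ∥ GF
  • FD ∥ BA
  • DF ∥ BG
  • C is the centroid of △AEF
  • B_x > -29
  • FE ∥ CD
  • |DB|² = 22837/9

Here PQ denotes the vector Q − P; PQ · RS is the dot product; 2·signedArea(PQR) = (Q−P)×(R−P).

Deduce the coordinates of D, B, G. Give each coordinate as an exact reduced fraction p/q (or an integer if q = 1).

1. D_x = 65/3  [CF ∥ DE ∩ FE ∥ CD]
2. D_y = 1  [CF ∥ DE ∩ FE ∥ CD]
   → D = (65/3, 1)
3. B_x = -86/3  [FD ∥ BA ∩ DA ∥ FB]
4. B_y = -1  [FD ∥ BA ∩ DA ∥ FB]
   → B = (-86/3, -1)
5. G_x = -175/3  [BD ∥ GF ∩ DF ∥ BG]
6. G_y = 1  [BD ∥ GF ∩ DF ∥ BG]
   → G = (-175/3, 1)

B = (-86/3, -1)
D = (65/3, 1)
G = (-175/3, 1)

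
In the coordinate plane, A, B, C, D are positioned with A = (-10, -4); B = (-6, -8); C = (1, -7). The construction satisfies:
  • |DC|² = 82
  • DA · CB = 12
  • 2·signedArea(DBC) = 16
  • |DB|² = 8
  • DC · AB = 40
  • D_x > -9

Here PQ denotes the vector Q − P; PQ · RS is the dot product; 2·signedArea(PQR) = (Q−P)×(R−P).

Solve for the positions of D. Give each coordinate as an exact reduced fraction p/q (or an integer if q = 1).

1. D_x = -8  [DA · CB = 12 ∩ DC · AB = 40]
2. D_y = -6  [DA · CB = 12 ∩ DC · AB = 40]
   → D = (-8, -6)

D = (-8, -6)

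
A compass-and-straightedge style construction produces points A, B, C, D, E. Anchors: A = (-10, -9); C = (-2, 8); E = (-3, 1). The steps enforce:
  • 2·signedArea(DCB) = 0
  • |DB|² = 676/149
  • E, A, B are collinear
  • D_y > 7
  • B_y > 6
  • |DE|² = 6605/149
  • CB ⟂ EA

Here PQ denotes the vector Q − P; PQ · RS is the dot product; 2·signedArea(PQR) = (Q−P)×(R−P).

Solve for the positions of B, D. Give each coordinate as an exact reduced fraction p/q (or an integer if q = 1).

1. B_x = 92/149  [E, A, B are collinear ∩ CB ⟂ EA]
2. B_y = 919/149  [E, A, B are collinear ∩ CB ⟂ EA]
   → B = (92/149, 919/149)
3. D_x = -168/149  [line 273/149·x + 390/149·y + -2574/149 = 0 ∩ |DB|² = 676/149]
4. D_y = 1101/149  [line 273/149·x + 390/149·y + -2574/149 = 0 ∩ |DB|² = 676/149]
   → D = (-168/149, 1101/149)

B = (92/149, 919/149)
D = (-168/149, 1101/149)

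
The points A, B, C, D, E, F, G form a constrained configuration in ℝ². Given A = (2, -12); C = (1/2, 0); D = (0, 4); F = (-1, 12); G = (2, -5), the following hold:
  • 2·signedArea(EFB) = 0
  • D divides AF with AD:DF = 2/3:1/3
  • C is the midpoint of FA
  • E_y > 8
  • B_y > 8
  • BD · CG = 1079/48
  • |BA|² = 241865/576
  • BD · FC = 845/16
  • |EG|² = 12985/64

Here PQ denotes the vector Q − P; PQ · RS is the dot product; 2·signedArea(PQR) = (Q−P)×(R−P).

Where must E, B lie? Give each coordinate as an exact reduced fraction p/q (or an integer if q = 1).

1. B_x = -13/24  [BD · CG = 1079/48 ∩ BD · FC = 845/16]
2. B_y = 25/3  [BD · CG = 1079/48 ∩ BD · FC = 845/16]
   → B = (-13/24, 25/3)
3. E_x = -5/8  [line 11/3·x + 11/24·y + -11/6 = 0 ∩ |EG|² = 12985/64]
4. E_y = 9  [line 11/3·x + 11/24·y + -11/6 = 0 ∩ |EG|² = 12985/64]
   → E = (-5/8, 9)

B = (-13/24, 25/3)
E = (-5/8, 9)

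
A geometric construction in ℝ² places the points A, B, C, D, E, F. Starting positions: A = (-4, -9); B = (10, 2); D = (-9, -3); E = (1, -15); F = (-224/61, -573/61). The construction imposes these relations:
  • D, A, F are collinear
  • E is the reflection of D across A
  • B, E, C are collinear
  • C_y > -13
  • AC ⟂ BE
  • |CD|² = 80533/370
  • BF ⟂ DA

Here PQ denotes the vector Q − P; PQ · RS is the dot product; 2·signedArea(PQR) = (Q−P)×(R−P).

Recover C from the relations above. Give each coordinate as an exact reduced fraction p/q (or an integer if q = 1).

1. C_x = 883/370  [B, E, C are collinear ∩ AC ⟂ BE]
2. C_y = -4581/370  [B, E, C are collinear ∩ AC ⟂ BE]
   → C = (883/370, -4581/370)

C = (883/370, -4581/370)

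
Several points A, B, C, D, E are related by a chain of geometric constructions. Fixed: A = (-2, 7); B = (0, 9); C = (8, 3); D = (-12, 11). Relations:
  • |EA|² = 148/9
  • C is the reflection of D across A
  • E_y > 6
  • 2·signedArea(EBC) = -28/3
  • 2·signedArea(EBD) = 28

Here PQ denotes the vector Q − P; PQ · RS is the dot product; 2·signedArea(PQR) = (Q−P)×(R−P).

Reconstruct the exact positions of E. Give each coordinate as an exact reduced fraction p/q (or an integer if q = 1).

E = (2, 19/3)

1. E_x = 2  [2·signedArea(EBD) = 28 ∩ 2·signedArea(EBC) = -28/3]
2. E_y = 19/3  [2·signedArea(EBD) = 28 ∩ 2·signedArea(EBC) = -28/3]
   → E = (2, 19/3)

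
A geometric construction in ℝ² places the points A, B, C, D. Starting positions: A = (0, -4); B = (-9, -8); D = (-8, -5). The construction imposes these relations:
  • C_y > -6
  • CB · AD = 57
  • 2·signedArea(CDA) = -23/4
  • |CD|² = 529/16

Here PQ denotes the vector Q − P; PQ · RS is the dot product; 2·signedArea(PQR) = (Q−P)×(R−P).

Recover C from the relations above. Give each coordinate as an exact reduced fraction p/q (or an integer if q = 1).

1. C_x = -9/4  [CB · AD = 57 ∩ 2·signedArea(CDA) = -23/4]
2. C_y = -5  [CB · AD = 57 ∩ 2·signedArea(CDA) = -23/4]
   → C = (-9/4, -5)

C = (-9/4, -5)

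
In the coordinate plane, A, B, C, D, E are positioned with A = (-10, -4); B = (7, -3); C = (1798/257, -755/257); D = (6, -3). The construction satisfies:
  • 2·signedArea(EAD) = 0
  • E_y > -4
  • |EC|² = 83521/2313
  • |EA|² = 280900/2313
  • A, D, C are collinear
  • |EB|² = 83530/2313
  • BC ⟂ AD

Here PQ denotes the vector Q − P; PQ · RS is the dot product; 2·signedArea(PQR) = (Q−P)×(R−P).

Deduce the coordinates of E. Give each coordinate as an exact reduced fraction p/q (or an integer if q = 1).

1. E_x = 770/771  [line -1·x + 16·y + 54 = 0 ∩ |EA|² = 280900/2313]
2. E_y = -2554/771  [line -1·x + 16·y + 54 = 0 ∩ |EA|² = 280900/2313]
   → E = (770/771, -2554/771)

E = (770/771, -2554/771)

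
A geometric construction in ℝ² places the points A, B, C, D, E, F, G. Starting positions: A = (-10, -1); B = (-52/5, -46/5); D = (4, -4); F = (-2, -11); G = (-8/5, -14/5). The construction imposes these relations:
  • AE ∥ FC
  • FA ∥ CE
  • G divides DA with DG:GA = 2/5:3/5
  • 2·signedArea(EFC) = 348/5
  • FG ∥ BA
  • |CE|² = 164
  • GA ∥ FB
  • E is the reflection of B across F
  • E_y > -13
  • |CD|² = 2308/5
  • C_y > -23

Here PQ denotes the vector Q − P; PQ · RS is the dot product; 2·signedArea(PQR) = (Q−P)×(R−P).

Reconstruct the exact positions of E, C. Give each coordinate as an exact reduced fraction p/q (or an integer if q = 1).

1. E_x = 32/5  [E is the reflection of B across F]
2. E_y = -64/5  [E is the reflection of B across F]
   → E = (32/5, -64/5)
3. C_x = 72/5  [FA ∥ CE ∩ AE ∥ FC]
4. C_y = -114/5  [FA ∥ CE ∩ AE ∥ FC]
   → C = (72/5, -114/5)

C = (72/5, -114/5)
E = (32/5, -64/5)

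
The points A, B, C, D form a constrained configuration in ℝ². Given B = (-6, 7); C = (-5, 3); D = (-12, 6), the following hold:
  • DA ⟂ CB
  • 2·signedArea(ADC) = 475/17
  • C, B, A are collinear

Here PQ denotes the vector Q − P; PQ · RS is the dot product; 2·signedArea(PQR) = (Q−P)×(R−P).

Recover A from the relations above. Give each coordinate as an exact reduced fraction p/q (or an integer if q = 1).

A = (-104/17, 127/17)

1. A_x = -104/17  [C, B, A are collinear ∩ DA ⟂ CB]
2. A_y = 127/17  [C, B, A are collinear ∩ DA ⟂ CB]
   → A = (-104/17, 127/17)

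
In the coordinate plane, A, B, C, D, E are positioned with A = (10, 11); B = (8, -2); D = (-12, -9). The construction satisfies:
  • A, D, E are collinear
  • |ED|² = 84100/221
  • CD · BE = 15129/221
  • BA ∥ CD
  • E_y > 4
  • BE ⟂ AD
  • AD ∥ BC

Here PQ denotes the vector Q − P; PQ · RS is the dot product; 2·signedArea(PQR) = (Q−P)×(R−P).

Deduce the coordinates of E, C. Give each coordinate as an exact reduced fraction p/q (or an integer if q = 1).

C = (-14, -22)
E = (538/221, 911/221)

1. E_x = 538/221  [A, D, E are collinear ∩ BE ⟂ AD]
2. E_y = 911/221  [A, D, E are collinear ∩ BE ⟂ AD]
   → E = (538/221, 911/221)
3. C_x = -14  [BA ∥ CD ∩ AD ∥ BC]
4. C_y = -22  [BA ∥ CD ∩ AD ∥ BC]
   → C = (-14, -22)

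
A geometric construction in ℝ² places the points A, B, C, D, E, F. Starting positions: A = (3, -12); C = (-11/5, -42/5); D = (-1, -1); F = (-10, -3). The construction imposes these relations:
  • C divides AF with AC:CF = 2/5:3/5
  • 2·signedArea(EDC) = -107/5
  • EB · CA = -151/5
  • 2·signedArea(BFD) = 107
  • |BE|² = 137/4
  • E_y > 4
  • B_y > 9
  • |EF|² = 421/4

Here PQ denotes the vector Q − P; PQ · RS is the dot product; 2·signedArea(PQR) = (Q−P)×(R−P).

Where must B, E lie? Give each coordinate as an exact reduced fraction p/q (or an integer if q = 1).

1. E_x = -3  [line 37/5·x + -6/5·y + 138/5 = 0 ∩ |EF|² = 421/4]
2. E_y = 9/2  [line 37/5·x + -6/5·y + 138/5 = 0 ∩ |EF|² = 421/4]
   → E = (-3, 9/2)
3. B_x = -5  [2·signedArea(BFD) = 107 ∩ EB · CA = -151/5]
4. B_y = 10  [2·signedArea(BFD) = 107 ∩ EB · CA = -151/5]
   → B = (-5, 10)

B = (-5, 10)
E = (-3, 9/2)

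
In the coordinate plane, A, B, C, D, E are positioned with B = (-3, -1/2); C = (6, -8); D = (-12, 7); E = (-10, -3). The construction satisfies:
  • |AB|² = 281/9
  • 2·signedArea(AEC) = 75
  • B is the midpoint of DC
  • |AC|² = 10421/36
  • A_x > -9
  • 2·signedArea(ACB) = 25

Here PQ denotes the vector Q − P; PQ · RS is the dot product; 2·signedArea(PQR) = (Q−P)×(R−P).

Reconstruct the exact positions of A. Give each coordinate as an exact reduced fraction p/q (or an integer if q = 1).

A = (-25/3, 7/6)

1. A_x = -25/3  [2·signedArea(ACB) = 25 ∩ 2·signedArea(AEC) = 75]
2. A_y = 7/6  [2·signedArea(ACB) = 25 ∩ 2·signedArea(AEC) = 75]
   → A = (-25/3, 7/6)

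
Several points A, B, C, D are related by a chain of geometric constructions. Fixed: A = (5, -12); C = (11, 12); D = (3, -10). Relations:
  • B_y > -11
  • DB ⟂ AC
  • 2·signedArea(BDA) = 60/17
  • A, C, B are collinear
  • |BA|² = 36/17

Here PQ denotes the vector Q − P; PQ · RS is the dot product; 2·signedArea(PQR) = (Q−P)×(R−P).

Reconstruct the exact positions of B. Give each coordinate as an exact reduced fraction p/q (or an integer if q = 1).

B = (91/17, -180/17)

1. B_x = 91/17  [A, C, B are collinear ∩ DB ⟂ AC]
2. B_y = -180/17  [A, C, B are collinear ∩ DB ⟂ AC]
   → B = (91/17, -180/17)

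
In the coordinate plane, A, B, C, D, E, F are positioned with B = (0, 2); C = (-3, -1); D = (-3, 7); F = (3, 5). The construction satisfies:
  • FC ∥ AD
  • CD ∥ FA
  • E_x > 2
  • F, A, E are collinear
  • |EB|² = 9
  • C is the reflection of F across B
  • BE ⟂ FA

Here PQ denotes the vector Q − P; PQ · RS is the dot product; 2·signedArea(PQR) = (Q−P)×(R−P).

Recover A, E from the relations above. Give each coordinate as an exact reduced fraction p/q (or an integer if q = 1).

1. A_x = 3  [FC ∥ AD ∩ CD ∥ FA]
2. A_y = 13  [FC ∥ AD ∩ CD ∥ FA]
   → A = (3, 13)
3. E_x = 3  [F, A, E are collinear ∩ BE ⟂ FA]
4. E_y = 2  [F, A, E are collinear ∩ BE ⟂ FA]
   → E = (3, 2)

A = (3, 13)
E = (3, 2)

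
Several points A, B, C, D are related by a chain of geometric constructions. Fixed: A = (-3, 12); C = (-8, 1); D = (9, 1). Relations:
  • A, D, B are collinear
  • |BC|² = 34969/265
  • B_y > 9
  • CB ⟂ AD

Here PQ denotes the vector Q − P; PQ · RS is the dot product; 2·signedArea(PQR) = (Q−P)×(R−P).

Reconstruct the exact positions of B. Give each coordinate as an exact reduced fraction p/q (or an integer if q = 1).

B = (-63/265, 2509/265)

1. B_x = -63/265  [A, D, B are collinear ∩ CB ⟂ AD]
2. B_y = 2509/265  [A, D, B are collinear ∩ CB ⟂ AD]
   → B = (-63/265, 2509/265)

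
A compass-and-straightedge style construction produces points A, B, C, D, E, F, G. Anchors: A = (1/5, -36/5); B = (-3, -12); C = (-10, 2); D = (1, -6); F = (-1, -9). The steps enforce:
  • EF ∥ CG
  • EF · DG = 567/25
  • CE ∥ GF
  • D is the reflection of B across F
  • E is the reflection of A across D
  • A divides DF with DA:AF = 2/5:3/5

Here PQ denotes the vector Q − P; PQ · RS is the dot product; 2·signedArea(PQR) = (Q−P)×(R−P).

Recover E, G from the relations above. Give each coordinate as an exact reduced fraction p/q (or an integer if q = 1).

1. E_x = 9/5  [E is the reflection of A across D]
2. E_y = -24/5  [E is the reflection of A across D]
   → E = (9/5, -24/5)
3. G_x = -64/5  [CE ∥ GF ∩ EF ∥ CG]
4. G_y = -11/5  [CE ∥ GF ∩ EF ∥ CG]
   → G = (-64/5, -11/5)

E = (9/5, -24/5)
G = (-64/5, -11/5)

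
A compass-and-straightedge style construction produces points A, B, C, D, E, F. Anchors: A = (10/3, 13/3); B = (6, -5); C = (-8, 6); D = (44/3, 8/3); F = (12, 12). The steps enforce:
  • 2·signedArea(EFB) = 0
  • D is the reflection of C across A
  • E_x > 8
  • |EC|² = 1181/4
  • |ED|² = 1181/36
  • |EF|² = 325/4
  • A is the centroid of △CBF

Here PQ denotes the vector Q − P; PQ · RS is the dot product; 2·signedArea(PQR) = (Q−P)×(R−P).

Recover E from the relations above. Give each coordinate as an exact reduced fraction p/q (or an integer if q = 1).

E = (9, 7/2)

1. E_x = 9  [line 17·x + -6·y + -132 = 0 ∩ |EC|² = 1181/4]
2. E_y = 7/2  [line 17·x + -6·y + -132 = 0 ∩ |EC|² = 1181/4]
   → E = (9, 7/2)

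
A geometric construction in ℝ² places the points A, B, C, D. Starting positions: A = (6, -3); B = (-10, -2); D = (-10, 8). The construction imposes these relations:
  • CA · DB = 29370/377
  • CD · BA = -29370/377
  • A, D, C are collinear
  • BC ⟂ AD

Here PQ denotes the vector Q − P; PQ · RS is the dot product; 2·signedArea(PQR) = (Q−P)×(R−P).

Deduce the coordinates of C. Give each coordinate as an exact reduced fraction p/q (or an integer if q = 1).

C = (-2010/377, 1806/377)

1. C_x = -2010/377  [A, D, C are collinear ∩ BC ⟂ AD]
2. C_y = 1806/377  [A, D, C are collinear ∩ BC ⟂ AD]
   → C = (-2010/377, 1806/377)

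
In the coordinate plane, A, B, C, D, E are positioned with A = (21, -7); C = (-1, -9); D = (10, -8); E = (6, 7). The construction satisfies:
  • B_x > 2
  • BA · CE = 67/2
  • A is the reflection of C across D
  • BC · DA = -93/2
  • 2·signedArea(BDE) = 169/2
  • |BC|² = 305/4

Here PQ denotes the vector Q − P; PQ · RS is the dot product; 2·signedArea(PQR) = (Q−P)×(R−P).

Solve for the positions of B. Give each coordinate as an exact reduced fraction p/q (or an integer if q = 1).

1. B_x = 5/2  [BC · DA = -93/2 ∩ BA · CE = 67/2]
2. B_y = -1  [BC · DA = -93/2 ∩ BA · CE = 67/2]
   → B = (5/2, -1)

B = (5/2, -1)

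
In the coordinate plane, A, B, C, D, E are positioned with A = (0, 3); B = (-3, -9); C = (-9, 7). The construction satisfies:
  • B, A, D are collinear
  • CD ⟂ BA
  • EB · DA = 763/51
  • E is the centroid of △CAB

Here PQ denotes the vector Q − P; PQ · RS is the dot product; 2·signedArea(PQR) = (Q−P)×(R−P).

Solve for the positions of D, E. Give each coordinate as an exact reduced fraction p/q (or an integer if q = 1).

D = (7/17, 79/17)
E = (-4, 1/3)

1. D_x = 7/17  [B, A, D are collinear ∩ CD ⟂ BA]
2. D_y = 79/17  [B, A, D are collinear ∩ CD ⟂ BA]
   → D = (7/17, 79/17)
3. E_x = -4  [E is the centroid of △CAB]
4. E_y = 1/3  [E is the centroid of △CAB]
   → E = (-4, 1/3)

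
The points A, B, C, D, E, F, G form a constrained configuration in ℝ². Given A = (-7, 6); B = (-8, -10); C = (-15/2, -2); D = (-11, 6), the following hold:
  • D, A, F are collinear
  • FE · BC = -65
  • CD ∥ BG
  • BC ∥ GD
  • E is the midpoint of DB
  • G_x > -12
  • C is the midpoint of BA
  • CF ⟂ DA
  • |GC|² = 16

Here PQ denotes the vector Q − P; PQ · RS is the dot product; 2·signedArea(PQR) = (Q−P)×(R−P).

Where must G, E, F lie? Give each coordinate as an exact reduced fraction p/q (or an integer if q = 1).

1. G_x = -23/2  [BC ∥ GD ∩ CD ∥ BG]
2. G_y = -2  [BC ∥ GD ∩ CD ∥ BG]
   → G = (-23/2, -2)
3. E_x = -19/2  [E is the midpoint of DB]
4. E_y = -2  [E is the midpoint of DB]
   → E = (-19/2, -2)
5. F_x = -15/2  [D, A, F are collinear ∩ CF ⟂ DA]
6. F_y = 6  [D, A, F are collinear ∩ CF ⟂ DA]
   → F = (-15/2, 6)

E = (-19/2, -2)
F = (-15/2, 6)
G = (-23/2, -2)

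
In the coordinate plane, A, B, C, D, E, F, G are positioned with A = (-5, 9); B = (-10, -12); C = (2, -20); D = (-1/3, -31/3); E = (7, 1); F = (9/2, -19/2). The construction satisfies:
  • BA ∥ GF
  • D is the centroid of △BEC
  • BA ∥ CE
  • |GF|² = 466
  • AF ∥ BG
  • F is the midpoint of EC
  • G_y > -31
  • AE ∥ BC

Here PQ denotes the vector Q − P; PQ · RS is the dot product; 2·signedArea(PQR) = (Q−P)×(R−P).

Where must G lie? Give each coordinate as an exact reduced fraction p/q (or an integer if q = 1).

G = (-1/2, -61/2)

1. G_x = -1/2  [BA ∥ GF ∩ AF ∥ BG]
2. G_y = -61/2  [BA ∥ GF ∩ AF ∥ BG]
   → G = (-1/2, -61/2)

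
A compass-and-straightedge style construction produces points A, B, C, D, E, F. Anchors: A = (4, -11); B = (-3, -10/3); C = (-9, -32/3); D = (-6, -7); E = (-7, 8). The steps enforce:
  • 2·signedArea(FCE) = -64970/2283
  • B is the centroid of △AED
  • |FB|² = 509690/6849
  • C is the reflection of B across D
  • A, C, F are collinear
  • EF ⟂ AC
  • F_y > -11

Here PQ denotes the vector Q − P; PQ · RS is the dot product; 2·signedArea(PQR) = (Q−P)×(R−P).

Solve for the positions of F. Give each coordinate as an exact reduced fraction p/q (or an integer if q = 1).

F = (-5692/761, -8147/761)

1. F_x = -5692/761  [A, C, F are collinear ∩ EF ⟂ AC]
2. F_y = -8147/761  [A, C, F are collinear ∩ EF ⟂ AC]
   → F = (-5692/761, -8147/761)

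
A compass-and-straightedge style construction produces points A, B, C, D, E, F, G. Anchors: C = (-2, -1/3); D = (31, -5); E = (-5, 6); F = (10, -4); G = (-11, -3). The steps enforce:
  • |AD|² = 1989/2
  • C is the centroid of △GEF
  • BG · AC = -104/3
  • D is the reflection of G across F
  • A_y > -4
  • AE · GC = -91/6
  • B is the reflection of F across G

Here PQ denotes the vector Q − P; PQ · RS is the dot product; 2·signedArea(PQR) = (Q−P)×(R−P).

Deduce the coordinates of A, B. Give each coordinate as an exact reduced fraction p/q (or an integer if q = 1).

A = (-1/2, -7/2)
B = (-32, -2)

1. A_x = -1/2  [line -9·x + -8/3·y + -83/6 = 0 ∩ |AD|² = 1989/2]
2. A_y = -7/2  [line -9·x + -8/3·y + -83/6 = 0 ∩ |AD|² = 1989/2]
   → A = (-1/2, -7/2)
3. B_x = -32  [B is the reflection of F across G]
4. B_y = -2  [B is the reflection of F across G]
   → B = (-32, -2)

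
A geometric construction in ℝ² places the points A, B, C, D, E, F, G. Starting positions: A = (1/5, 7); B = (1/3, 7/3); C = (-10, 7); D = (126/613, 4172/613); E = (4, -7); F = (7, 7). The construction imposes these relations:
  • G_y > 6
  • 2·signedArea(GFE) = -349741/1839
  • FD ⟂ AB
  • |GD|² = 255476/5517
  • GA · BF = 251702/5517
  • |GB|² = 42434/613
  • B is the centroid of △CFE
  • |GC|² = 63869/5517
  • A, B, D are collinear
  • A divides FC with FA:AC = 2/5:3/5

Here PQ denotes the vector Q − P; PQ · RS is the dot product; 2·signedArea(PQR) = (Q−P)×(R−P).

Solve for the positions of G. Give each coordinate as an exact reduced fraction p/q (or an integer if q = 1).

G = (-12134/1839, 12754/1839)

1. G_x = -12134/1839  [2·signedArea(GFE) = -349741/1839 ∩ GA · BF = 251702/5517]
2. G_y = 12754/1839  [2·signedArea(GFE) = -349741/1839 ∩ GA · BF = 251702/5517]
   → G = (-12134/1839, 12754/1839)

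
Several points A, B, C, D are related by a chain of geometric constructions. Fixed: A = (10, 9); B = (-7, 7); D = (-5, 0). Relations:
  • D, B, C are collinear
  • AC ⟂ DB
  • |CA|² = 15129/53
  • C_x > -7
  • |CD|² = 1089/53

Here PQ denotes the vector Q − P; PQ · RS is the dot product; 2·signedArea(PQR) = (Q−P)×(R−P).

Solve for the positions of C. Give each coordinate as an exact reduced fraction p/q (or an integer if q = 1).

C = (-331/53, 231/53)

1. C_x = -331/53  [D, B, C are collinear ∩ AC ⟂ DB]
2. C_y = 231/53  [D, B, C are collinear ∩ AC ⟂ DB]
   → C = (-331/53, 231/53)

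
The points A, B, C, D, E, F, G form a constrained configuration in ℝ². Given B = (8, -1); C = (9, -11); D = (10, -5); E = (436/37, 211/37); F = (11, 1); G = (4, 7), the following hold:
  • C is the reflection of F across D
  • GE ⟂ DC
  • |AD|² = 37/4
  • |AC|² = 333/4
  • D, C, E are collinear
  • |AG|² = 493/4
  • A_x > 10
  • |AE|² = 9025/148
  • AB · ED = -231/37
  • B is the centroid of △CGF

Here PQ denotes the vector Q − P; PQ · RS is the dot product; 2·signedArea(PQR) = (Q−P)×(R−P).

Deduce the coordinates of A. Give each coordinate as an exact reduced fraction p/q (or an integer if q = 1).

A = (21/2, -2)

1. A_x = 21/2  [line 66/37·x + 396/37·y + 99/37 = 0 ∩ |AE|² = 9025/148]
2. A_y = -2  [line 66/37·x + 396/37·y + 99/37 = 0 ∩ |AE|² = 9025/148]
   → A = (21/2, -2)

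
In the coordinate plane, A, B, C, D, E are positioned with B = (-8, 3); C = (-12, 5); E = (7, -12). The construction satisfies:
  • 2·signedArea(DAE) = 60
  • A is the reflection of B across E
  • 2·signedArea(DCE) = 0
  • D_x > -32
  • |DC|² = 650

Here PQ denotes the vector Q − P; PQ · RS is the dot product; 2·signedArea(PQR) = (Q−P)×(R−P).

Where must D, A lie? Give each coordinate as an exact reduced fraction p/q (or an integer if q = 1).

1. A_x = 22  [A is the reflection of B across E]
2. A_y = -27  [A is the reflection of B across E]
   → A = (22, -27)
3. D_x = -31  [2·signedArea(DCE) = 0 ∩ 2·signedArea(DAE) = 60]
4. D_y = 22  [2·signedArea(DCE) = 0 ∩ 2·signedArea(DAE) = 60]
   → D = (-31, 22)

A = (22, -27)
D = (-31, 22)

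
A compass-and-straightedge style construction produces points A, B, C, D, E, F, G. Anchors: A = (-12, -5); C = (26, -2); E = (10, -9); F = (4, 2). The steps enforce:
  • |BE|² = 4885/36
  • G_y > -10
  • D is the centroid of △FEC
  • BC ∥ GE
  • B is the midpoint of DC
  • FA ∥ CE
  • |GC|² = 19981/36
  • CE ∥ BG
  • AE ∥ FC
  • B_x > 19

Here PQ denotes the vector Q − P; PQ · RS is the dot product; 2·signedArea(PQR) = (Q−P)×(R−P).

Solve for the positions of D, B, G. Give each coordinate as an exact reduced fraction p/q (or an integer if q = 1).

1. D_x = 40/3  [D is the centroid of △FEC]
2. D_y = -3  [D is the centroid of △FEC]
   → D = (40/3, -3)
3. B_x = 59/3  [B is the midpoint of DC]
4. B_y = -5/2  [B is the midpoint of DC]
   → B = (59/3, -5/2)
5. G_x = 11/3  [BC ∥ GE ∩ CE ∥ BG]
6. G_y = -19/2  [BC ∥ GE ∩ CE ∥ BG]
   → G = (11/3, -19/2)

B = (59/3, -5/2)
D = (40/3, -3)
G = (11/3, -19/2)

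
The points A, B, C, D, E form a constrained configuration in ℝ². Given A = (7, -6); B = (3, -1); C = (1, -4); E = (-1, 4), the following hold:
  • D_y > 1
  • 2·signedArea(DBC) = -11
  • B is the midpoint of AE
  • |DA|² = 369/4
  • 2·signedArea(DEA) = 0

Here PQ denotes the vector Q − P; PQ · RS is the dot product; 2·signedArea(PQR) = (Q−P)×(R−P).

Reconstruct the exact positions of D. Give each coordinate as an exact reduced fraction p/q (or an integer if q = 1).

D = (1, 3/2)

1. D_x = 1  [2·signedArea(DEA) = 0 ∩ 2·signedArea(DBC) = -11]
2. D_y = 3/2  [2·signedArea(DEA) = 0 ∩ 2·signedArea(DBC) = -11]
   → D = (1, 3/2)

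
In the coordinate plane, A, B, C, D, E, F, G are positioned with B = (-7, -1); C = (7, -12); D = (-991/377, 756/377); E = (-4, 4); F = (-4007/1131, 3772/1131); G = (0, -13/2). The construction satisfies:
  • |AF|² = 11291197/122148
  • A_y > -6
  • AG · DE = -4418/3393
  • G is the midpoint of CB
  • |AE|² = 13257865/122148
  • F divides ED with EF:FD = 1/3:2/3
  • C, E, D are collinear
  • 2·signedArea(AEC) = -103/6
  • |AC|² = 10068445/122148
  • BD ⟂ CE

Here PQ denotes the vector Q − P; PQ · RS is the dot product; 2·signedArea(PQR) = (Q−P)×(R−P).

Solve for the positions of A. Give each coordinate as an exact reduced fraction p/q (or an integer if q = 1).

A = (3910/3393, -34303/6786)

1. A_x = 3910/3393  [2·signedArea(AEC) = -103/6 ∩ AG · DE = -4418/3393]
2. A_y = -34303/6786  [2·signedArea(AEC) = -103/6 ∩ AG · DE = -4418/3393]
   → A = (3910/3393, -34303/6786)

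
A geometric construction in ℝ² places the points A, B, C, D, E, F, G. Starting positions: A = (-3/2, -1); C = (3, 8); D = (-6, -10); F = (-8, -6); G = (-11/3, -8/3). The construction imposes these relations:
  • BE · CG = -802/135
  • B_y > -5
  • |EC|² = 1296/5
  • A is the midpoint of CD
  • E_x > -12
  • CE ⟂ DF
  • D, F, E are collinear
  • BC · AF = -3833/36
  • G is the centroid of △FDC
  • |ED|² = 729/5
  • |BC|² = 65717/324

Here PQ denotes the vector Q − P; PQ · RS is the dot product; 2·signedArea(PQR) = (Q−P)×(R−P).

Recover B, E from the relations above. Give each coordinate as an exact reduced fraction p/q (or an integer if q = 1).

B = (-67/18, -41/9)
E = (-57/5, 4/5)

1. E_x = -57/5  [D, F, E are collinear ∩ CE ⟂ DF]
2. E_y = 4/5  [D, F, E are collinear ∩ CE ⟂ DF]
   → E = (-57/5, 4/5)
3. B_x = -67/18  [BE · CG = -802/135 ∩ BC · AF = -3833/36]
4. B_y = -41/9  [BE · CG = -802/135 ∩ BC · AF = -3833/36]
   → B = (-67/18, -41/9)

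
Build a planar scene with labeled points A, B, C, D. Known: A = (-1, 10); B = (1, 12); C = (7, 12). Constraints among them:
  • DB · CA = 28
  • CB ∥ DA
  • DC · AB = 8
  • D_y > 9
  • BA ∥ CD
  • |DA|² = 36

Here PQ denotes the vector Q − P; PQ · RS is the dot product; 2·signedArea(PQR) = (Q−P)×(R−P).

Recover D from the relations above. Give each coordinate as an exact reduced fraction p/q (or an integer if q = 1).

D = (5, 10)

1. D_x = 5  [CB ∥ DA ∩ BA ∥ CD]
2. D_y = 10  [CB ∥ DA ∩ BA ∥ CD]
   → D = (5, 10)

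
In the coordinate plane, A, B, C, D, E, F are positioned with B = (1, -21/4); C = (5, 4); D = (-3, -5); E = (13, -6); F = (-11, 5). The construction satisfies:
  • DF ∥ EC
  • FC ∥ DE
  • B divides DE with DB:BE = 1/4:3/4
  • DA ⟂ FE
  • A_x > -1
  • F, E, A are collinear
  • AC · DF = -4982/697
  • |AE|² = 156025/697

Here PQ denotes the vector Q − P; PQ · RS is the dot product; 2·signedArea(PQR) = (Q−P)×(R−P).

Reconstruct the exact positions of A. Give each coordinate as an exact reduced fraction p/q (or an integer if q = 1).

1. A_x = -419/697  [F, E, A are collinear ∩ DA ⟂ FE]
2. A_y = 163/697  [F, E, A are collinear ∩ DA ⟂ FE]
   → A = (-419/697, 163/697)

A = (-419/697, 163/697)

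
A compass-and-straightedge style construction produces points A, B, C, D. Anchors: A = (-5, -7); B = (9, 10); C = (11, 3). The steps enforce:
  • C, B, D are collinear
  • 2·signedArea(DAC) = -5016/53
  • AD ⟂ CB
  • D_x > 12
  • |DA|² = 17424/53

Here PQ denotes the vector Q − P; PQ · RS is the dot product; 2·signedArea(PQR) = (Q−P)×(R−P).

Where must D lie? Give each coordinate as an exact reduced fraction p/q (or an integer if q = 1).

D = (659/53, -107/53)

1. D_x = 659/53  [C, B, D are collinear ∩ AD ⟂ CB]
2. D_y = -107/53  [C, B, D are collinear ∩ AD ⟂ CB]
   → D = (659/53, -107/53)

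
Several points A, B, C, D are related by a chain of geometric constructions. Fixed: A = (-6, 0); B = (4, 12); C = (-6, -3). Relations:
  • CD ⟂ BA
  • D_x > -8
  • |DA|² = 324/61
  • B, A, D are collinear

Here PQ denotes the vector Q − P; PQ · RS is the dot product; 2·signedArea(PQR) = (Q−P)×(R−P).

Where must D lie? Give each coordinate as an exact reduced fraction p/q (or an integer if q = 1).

1. D_x = -456/61  [B, A, D are collinear ∩ CD ⟂ BA]
2. D_y = -108/61  [B, A, D are collinear ∩ CD ⟂ BA]
   → D = (-456/61, -108/61)

D = (-456/61, -108/61)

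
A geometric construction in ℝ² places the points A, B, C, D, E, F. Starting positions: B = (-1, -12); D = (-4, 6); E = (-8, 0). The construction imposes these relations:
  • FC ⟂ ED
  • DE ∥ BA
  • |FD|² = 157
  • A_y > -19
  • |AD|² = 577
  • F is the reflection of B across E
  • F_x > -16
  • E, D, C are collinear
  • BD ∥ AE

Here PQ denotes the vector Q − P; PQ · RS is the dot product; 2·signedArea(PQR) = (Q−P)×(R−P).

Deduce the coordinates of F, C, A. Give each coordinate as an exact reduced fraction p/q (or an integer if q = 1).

1. F_x = -15  [F is the reflection of B across E]
2. F_y = 12  [F is the reflection of B across E]
   → F = (-15, 12)
3. C_x = -60/13  [E, D, C are collinear ∩ FC ⟂ ED]
4. C_y = 66/13  [E, D, C are collinear ∩ FC ⟂ ED]
   → C = (-60/13, 66/13)
5. A_x = -5  [BD ∥ AE ∩ DE ∥ BA]
6. A_y = -18  [BD ∥ AE ∩ DE ∥ BA]
   → A = (-5, -18)

A = (-5, -18)
C = (-60/13, 66/13)
F = (-15, 12)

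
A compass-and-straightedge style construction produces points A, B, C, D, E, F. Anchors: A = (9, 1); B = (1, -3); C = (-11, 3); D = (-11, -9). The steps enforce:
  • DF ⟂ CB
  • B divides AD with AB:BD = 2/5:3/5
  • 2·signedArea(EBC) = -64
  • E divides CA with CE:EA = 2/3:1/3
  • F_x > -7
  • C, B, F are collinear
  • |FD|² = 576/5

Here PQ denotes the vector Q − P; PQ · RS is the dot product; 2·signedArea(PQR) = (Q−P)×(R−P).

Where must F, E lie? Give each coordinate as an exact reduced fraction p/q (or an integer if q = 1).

1. F_x = -31/5  [C, B, F are collinear ∩ DF ⟂ CB]
2. F_y = 3/5  [C, B, F are collinear ∩ DF ⟂ CB]
   → F = (-31/5, 3/5)
3. E_x = 7/3  [E divides CA with CE:EA = 2/3:1/3]
4. E_y = 5/3  [E divides CA with CE:EA = 2/3:1/3]
   → E = (7/3, 5/3)

E = (7/3, 5/3)
F = (-31/5, 3/5)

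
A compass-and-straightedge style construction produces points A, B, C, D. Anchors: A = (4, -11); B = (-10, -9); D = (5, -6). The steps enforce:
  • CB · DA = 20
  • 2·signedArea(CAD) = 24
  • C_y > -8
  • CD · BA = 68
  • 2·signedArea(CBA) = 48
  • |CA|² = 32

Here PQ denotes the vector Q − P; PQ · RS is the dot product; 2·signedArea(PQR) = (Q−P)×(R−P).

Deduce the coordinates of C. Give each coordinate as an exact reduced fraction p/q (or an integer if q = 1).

1. C_x = 0  [2·signedArea(CBA) = 48 ∩ CD · BA = 68]
2. C_y = -7  [2·signedArea(CBA) = 48 ∩ CD · BA = 68]
   → C = (0, -7)

C = (0, -7)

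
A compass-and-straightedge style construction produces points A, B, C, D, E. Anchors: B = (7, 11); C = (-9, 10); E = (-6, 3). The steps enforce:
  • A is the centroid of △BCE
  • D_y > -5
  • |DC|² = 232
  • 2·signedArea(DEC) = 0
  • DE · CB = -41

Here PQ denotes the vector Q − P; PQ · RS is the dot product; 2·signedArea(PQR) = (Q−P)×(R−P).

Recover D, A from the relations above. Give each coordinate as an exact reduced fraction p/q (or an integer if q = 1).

A = (-8/3, 8)
D = (-3, -4)

1. D_x = -3  [2·signedArea(DEC) = 0 ∩ DE · CB = -41]
2. D_y = -4  [2·signedArea(DEC) = 0 ∩ DE · CB = -41]
   → D = (-3, -4)
3. A_x = -8/3  [A is the centroid of △BCE]
4. A_y = 8  [A is the centroid of △BCE]
   → A = (-8/3, 8)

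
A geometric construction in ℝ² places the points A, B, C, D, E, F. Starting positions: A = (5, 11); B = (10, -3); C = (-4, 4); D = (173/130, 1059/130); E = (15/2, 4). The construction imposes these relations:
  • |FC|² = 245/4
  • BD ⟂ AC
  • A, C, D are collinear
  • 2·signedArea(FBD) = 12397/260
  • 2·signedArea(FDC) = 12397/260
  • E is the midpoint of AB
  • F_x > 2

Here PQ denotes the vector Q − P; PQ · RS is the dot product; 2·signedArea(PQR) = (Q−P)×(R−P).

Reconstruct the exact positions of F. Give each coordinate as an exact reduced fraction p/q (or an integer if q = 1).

1. F_x = 3  [2·signedArea(FDC) = 12397/260 ∩ 2·signedArea(FBD) = 12397/260]
2. F_y = 1/2  [2·signedArea(FDC) = 12397/260 ∩ 2·signedArea(FBD) = 12397/260]
   → F = (3, 1/2)

F = (3, 1/2)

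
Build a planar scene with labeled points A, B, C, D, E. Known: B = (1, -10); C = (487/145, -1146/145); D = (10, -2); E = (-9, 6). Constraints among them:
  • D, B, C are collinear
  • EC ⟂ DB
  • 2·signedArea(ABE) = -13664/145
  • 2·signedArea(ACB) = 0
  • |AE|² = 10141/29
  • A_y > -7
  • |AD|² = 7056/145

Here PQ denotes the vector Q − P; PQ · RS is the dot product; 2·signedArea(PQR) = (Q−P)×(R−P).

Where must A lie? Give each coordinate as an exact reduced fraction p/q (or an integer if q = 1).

A = (694/145, -962/145)

1. A_x = 694/145  [2·signedArea(ACB) = 0 ∩ 2·signedArea(ABE) = -13664/145]
2. A_y = -962/145  [2·signedArea(ACB) = 0 ∩ 2·signedArea(ABE) = -13664/145]
   → A = (694/145, -962/145)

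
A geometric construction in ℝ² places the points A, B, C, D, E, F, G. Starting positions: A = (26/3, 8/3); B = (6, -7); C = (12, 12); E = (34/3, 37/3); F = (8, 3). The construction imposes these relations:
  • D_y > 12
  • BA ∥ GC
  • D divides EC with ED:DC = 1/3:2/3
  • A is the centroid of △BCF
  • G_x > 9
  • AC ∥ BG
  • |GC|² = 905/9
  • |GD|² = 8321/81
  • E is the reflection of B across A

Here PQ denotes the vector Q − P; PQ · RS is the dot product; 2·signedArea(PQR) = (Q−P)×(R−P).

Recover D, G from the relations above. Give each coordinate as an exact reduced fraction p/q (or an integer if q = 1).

1. D_x = 104/9  [D divides EC with ED:DC = 1/3:2/3]
2. D_y = 110/9  [D divides EC with ED:DC = 1/3:2/3]
   → D = (104/9, 110/9)
3. G_x = 28/3  [BA ∥ GC ∩ AC ∥ BG]
4. G_y = 7/3  [BA ∥ GC ∩ AC ∥ BG]
   → G = (28/3, 7/3)

D = (104/9, 110/9)
G = (28/3, 7/3)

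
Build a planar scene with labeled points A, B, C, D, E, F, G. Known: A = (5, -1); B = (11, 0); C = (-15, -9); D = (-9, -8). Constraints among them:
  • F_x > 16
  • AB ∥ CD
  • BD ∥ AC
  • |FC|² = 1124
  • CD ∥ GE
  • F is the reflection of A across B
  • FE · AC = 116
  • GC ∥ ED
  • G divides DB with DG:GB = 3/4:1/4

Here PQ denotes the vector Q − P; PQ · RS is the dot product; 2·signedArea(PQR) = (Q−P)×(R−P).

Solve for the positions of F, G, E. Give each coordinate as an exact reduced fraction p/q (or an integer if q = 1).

E = (12, -1)
F = (17, 1)
G = (6, -2)

1. F_x = 17  [F is the reflection of A across B]
2. F_y = 1  [F is the reflection of A across B]
   → F = (17, 1)
3. G_x = 6  [G divides DB with DG:GB = 3/4:1/4]
4. G_y = -2  [G divides DB with DG:GB = 3/4:1/4]
   → G = (6, -2)
5. E_x = 12  [GC ∥ ED ∩ CD ∥ GE]
6. E_y = -1  [GC ∥ ED ∩ CD ∥ GE]
   → E = (12, -1)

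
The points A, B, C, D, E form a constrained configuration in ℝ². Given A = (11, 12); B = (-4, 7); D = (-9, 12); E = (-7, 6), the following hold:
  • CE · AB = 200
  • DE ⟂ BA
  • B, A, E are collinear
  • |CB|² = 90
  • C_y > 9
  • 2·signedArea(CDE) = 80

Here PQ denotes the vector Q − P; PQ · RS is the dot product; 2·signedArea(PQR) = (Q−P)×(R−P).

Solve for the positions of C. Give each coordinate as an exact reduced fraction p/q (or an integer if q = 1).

C = (5, 10)

1. C_x = 5  [line 6·x + 2·y + -50 = 0 ∩ |CB|² = 90]
2. C_y = 10  [line 6·x + 2·y + -50 = 0 ∩ |CB|² = 90]
   → C = (5, 10)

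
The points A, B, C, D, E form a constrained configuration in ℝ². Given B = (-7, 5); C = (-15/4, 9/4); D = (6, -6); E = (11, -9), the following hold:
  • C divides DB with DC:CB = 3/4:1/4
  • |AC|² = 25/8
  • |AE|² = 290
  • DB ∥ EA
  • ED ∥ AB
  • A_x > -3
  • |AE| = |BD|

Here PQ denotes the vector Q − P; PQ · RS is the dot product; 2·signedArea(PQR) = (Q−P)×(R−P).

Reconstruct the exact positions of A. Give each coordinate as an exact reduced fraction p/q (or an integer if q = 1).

A = (-2, 2)

1. A_x = -2  [ED ∥ AB ∩ DB ∥ EA]
2. A_y = 2  [ED ∥ AB ∩ DB ∥ EA]
   → A = (-2, 2)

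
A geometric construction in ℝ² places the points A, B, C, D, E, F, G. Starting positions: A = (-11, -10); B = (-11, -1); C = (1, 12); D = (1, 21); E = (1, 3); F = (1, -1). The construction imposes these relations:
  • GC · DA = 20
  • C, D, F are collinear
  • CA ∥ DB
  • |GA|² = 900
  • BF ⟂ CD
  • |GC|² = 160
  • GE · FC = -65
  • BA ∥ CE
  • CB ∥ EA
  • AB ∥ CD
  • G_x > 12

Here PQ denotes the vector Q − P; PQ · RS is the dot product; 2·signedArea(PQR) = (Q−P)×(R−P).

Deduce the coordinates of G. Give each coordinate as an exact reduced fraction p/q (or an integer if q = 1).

1. G_x = 13  [GE · FC = -65 ∩ GC · DA = 20]
2. G_y = 8  [GE · FC = -65 ∩ GC · DA = 20]
   → G = (13, 8)

G = (13, 8)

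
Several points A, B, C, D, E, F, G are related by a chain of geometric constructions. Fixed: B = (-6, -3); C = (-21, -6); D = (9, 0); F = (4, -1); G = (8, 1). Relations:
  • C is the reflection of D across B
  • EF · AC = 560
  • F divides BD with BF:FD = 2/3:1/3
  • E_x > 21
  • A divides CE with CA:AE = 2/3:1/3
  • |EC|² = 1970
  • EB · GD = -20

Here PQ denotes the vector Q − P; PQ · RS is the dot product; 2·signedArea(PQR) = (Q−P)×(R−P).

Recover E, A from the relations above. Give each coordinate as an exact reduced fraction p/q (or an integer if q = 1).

1. E_x = 22  [line -1·x + 1·y + 17 = 0 ∩ |EC|² = 1970]
2. E_y = 5  [line -1·x + 1·y + 17 = 0 ∩ |EC|² = 1970]
   → E = (22, 5)
3. A_x = 23/3  [A divides CE with CA:AE = 2/3:1/3]
4. A_y = 4/3  [A divides CE with CA:AE = 2/3:1/3]
   → A = (23/3, 4/3)

A = (23/3, 4/3)
E = (22, 5)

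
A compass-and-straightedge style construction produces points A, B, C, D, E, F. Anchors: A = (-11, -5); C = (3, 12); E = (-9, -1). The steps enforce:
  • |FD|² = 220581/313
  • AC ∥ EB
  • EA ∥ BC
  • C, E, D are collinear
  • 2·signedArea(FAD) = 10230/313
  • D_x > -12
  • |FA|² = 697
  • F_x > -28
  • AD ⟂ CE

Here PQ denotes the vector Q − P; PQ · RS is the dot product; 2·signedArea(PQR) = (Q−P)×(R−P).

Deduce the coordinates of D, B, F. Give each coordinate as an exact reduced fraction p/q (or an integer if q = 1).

B = (5, 16)
D = (-3729/313, -1301/313)
F = (-27, -26)

1. D_x = -3729/313  [C, E, D are collinear ∩ AD ⟂ CE]
2. D_y = -1301/313  [C, E, D are collinear ∩ AD ⟂ CE]
   → D = (-3729/313, -1301/313)
3. B_x = 5  [EA ∥ BC ∩ AC ∥ EB]
4. B_y = 16  [EA ∥ BC ∩ AC ∥ EB]
   → B = (5, 16)
5. F_x = -27  [line -264/313·x + -286/313·y + -14564/313 = 0 ∩ |FA|² = 697]
6. F_y = -26  [line -264/313·x + -286/313·y + -14564/313 = 0 ∩ |FA|² = 697]
   → F = (-27, -26)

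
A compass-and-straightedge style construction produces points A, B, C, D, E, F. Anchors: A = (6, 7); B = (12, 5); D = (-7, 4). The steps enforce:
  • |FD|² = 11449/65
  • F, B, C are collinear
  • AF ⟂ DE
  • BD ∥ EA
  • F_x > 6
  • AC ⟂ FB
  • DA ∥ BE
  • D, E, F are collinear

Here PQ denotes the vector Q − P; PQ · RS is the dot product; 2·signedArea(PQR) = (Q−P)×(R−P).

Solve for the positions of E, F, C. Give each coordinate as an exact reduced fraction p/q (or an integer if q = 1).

C = (851178/145405, 826061/145405)
E = (25, 8)
F = (401/65, 367/65)

1. E_x = 25  [BD ∥ EA ∩ DA ∥ BE]
2. E_y = 8  [BD ∥ EA ∩ DA ∥ BE]
   → E = (25, 8)
3. F_x = 401/65  [D, E, F are collinear ∩ AF ⟂ DE]
4. F_y = 367/65  [D, E, F are collinear ∩ AF ⟂ DE]
   → F = (401/65, 367/65)
5. C_x = 851178/145405  [F, B, C are collinear ∩ AC ⟂ FB]
6. C_y = 826061/145405  [F, B, C are collinear ∩ AC ⟂ FB]
   → C = (851178/145405, 826061/145405)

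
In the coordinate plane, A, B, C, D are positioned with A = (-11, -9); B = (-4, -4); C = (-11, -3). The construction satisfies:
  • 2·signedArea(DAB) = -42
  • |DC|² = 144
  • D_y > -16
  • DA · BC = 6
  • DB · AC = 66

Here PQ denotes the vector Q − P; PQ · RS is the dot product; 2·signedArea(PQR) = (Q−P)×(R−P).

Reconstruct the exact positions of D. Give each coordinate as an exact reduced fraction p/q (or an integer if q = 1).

1. D_x = -11  [DA · BC = 6 ∩ 2·signedArea(DAB) = -42]
2. D_y = -15  [DA · BC = 6 ∩ 2·signedArea(DAB) = -42]
   → D = (-11, -15)

D = (-11, -15)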